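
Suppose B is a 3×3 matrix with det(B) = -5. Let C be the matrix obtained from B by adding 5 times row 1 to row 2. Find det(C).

Adding a multiple of one row to another leaves the determinant unchanged.
det(C) = (1)·(-5) = -5

The determinant is -5.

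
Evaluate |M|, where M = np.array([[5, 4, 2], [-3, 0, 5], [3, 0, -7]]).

The determinant is -24.

Expand along column 2:
  − 4 · |-3 5; 3 -7| = −4·(21 − 15) = -24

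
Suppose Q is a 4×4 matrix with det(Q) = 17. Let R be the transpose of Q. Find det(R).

The determinant is 17.

det(Qᵀ) = det(Q).
det(R) = (1)·(17) = 17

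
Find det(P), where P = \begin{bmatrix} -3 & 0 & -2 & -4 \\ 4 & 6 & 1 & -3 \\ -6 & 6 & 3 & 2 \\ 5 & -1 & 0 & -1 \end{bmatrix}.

Expand along row 1 (it has 1 zero):
  + (-3) · M_11   where M_11 = det([6 1 -3; 6 3 2; -1 0 -1]) = -23
  + (-2) · M_13   where M_13 = det([4 6 -3; -6 6 2; 5 -1 -1]) = 80
  − (-4) · M_14   where M_14 = det([4 6 1; -6 6 3; 5 -1 0]) = 78
det = (+1)·(-3)·(-23) + (+1)·(-2)·(80) + (-1)·(-4)·(78) = 221

The determinant is 221.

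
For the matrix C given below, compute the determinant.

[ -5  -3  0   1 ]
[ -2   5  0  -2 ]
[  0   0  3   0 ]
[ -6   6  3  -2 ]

Expand along row 3 (it has 3 zeros):
  + (3) · M_33   where M_33 = det([-5 -3 1; -2 5 -2; -6 6 -2]) = -16
det = (+1)·(3)·(-16) = -48

det(C) = -48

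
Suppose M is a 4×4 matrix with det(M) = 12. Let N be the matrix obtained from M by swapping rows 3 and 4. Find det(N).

-12

Swapping two rows multiplies the determinant by −1.
det(N) = (-1)·(12) = -12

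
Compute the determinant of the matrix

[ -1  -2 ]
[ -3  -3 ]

det = (-1)·(-3) − (-2)·(-3) = 3 − 6 = -3

-3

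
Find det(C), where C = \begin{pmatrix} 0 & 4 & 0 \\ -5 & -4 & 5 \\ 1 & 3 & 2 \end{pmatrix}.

Expand along row 1:
  − 4 · |-5 5; 1 2| = −4·(-10 − 5) = 60

60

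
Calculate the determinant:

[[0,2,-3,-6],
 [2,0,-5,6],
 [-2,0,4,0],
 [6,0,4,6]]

Expand along column 2 (it has 3 zeros):
  − (2) · M_12   where M_12 = det([2 -5 6; -2 4 0; 6 4 6]) = -204
det = (-1)·(2)·(-204) = 408

408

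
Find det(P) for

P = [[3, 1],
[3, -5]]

det(P) = 3·(-5) − 1·3 = -15 − 3 = -18

det(P) = -18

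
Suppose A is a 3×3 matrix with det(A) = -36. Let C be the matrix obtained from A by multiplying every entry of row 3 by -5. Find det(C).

Scaling one row by -5 multiplies the determinant by -5.
det(C) = (-5)·(-36) = 180

180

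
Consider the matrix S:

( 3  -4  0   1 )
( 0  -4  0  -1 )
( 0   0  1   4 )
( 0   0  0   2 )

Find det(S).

det(S) = -24

S is upper triangular, so det(S) is the product of the diagonal entries:
det = (3) · (-4) · (1) · (2) = -24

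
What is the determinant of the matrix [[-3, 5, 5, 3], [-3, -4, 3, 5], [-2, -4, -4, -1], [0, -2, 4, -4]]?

Expand along row 4 (it has 1 zero):
  + (-2) · M_42   where M_42 = det([-3 5 3; -3 3 5; -2 -4 -1]) = -62
  − (4) · M_43   where M_43 = det([-3 5 3; -3 -4 5; -2 -4 -1]) = -125
  + (-4) · M_44   where M_44 = det([-3 5 5; -3 -4 3; -2 -4 -4]) = -154
det = (+1)·(-2)·(-62) + (-1)·(4)·(-125) + (+1)·(-4)·(-154) = 1240

1240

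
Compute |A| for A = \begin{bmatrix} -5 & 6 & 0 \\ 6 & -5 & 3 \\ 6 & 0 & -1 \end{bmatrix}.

Expand along row 1:
  + (-5) · |-5 3; 0 -1| = (-5)·(5 − 0) = -25
  − 6 · |6 3; 6 -1| = −6·(-6 − 18) = 144
Sum: (-25) + (144) = 119

119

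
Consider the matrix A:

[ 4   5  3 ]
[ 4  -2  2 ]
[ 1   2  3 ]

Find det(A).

det(A) = -60

Expand along row 1:
  + 4 · |-2 2; 2 3| = 4·(-6 − 4) = -40
  − 5 · |4 2; 1 3| = −5·(12 − 2) = -50
  + 3 · |4 -2; 1 2| = 3·(8 − (-2)) = 30
Sum: (-40) + (-50) + (30) = -60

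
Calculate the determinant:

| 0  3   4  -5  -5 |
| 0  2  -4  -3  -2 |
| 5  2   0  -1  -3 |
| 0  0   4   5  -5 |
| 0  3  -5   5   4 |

Expand along column 1 (it has 4 zeros):
  + (5) · M_31   where M_31 = det([3 4 -5 -5; 2 -4 -3 -2; 0 4 5 -5; 3 -5 5 4]) = -1551
det = (+1)·(5)·(-1551) = -7755

-7755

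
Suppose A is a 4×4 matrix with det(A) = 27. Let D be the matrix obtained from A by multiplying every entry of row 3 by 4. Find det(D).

det(D) = 108

Scaling one row by 4 multiplies the determinant by 4.
det(D) = (4)·(27) = 108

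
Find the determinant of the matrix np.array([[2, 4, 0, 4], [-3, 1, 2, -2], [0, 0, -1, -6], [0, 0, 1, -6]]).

The matrix is block upper-triangular with a 2×2 block and a 2×2 block on the diagonal, so its determinant equals the product of the determinants of the diagonal blocks.
det of the 2×2 block = 14
det of the 2×2 block = 12
det = (14)·(12) = 168

168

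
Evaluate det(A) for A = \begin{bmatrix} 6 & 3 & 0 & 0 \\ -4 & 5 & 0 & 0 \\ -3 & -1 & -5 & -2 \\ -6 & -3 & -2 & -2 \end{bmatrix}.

A is block lower-triangular with a 2×2 block and a 2×2 block on the diagonal, so its determinant equals the product of the determinants of the diagonal blocks.
det of the 2×2 block = 42
det of the 2×2 block = 6
det = (42)·(6) = 252

252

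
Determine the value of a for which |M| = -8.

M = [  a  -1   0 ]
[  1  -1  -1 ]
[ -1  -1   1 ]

Expanding along the column containing a, det(M) is linear in a: det(M) = (-2)·a + (0).
Set (-2)·a + (0) = -8  ⇒  (-2)·a = -8  ⇒  a = 4.

4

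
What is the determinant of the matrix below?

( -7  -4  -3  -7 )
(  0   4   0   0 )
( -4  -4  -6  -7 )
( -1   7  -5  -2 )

The determinant is 264.

Expand along row 2 (it has 3 zeros):
  + (4) · M_22   where M_22 = det([-7 -3 -7; -4 -6 -7; -1 -5 -2]) = 66
det = (+1)·(4)·(66) = 264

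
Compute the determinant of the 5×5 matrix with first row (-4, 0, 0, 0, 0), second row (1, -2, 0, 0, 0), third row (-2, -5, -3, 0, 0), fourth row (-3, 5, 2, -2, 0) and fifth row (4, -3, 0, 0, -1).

-48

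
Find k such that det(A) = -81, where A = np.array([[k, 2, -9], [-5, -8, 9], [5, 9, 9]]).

2

Expanding along the column containing k, det(A) is linear in k: det(A) = (-153)·k + (225).
Set (-153)·k + (225) = -81  ⇒  (-153)·k = -306  ⇒  k = 2.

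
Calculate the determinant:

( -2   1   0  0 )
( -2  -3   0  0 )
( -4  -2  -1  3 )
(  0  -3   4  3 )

-120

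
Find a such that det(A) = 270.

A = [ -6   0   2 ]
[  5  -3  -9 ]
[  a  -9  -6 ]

-3

Expanding along the row containing a, det(A) is linear in a: det(A) = (6)·a + (288).
Set (6)·a + (288) = 270  ⇒  (6)·a = -18  ⇒  a = -3.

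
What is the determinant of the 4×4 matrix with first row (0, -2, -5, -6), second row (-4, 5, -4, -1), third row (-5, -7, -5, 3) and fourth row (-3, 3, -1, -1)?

The determinant is 834.

Expand along row 1 (it has 1 zero):
  − (-2) · M_12   where M_12 = det([-4 -4 -1; -5 -5 3; -3 -1 -1]) = 34
  + (-5) · M_13   where M_13 = det([-4 5 -1; -5 -7 3; -3 3 -1]) = -26
  − (-6) · M_14   where M_14 = det([-4 5 -4; -5 -7 -5; -3 3 -1]) = 106
det = (-1)·(-2)·(34) + (+1)·(-5)·(-26) + (-1)·(-6)·(106) = 834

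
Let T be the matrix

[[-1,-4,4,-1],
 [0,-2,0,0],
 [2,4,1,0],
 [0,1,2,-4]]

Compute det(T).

Expand along row 2 (it has 3 zeros):
  + (-2) · M_22   where M_22 = det([-1 4 -1; 2 1 0; 0 2 -4]) = 32
det = (+1)·(-2)·(32) = -64

-64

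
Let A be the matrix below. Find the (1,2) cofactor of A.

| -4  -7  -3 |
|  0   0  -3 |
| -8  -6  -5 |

The cofactor is 24.

Delete row 1 and column 2; the remaining 2×2 submatrix is [0 -3; -8 -5].
Its determinant is 0·(-5) − (-3)·(-8) = -24.
The cofactor carries sign (−1)^(1+2) = −1, so C_{1,2} = −(-24) = 24.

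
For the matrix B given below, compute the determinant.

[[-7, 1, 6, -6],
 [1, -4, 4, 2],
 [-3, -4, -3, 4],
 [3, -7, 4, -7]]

Expand along row 1:
  + (-7) · M_11   where M_11 = det([-4 4 2; -4 -3 4; -7 4 -7]) = -318
  − (1) · M_12   where M_12 = det([1 4 2; -3 -3 4; 3 4 -7]) = -37
  + (6) · M_13   where M_13 = det([1 -4 2; -3 -4 4; 3 -7 -7]) = 158
  − (-6) · M_14   where M_14 = det([1 -4 4; -3 -4 -3; 3 -7 4]) = 83
det = (+1)·(-7)·(-318) + (-1)·(1)·(-37) + (+1)·(6)·(158) + (-1)·(-6)·(83) = 3709

det(B) = 3709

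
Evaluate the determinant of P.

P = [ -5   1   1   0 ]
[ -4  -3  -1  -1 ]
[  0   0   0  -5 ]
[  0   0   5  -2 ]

475

P is block upper-triangular with a 2×2 block and a 2×2 block on the diagonal, so its determinant equals the product of the determinants of the diagonal blocks.
det of the 2×2 block = 19
det of the 2×2 block = 25
det = (19)·(25) = 475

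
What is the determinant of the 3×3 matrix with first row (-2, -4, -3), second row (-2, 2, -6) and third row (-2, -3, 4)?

-90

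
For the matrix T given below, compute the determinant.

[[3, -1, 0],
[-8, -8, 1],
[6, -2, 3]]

det(T) = -96

Expand along column 3:
  − 1 · |3 -1; 6 -2| = −1·(-6 − (-6)) = 0
  + 3 · |3 -1; -8 -8| = 3·(-24 − 8) = -96
Sum: (0) + (-96) = -96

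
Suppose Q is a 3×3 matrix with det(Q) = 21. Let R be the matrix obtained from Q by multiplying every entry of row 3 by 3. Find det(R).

63

Scaling one row by 3 multiplies the determinant by 3.
det(R) = (3)·(21) = 63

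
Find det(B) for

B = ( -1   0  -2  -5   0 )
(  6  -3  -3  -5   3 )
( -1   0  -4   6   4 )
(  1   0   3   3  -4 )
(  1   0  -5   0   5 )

The determinant is 711.

Expand along column 2 (it has 4 zeros):
  + (-3) · M_22   where M_22 = det([-1 -2 -5 0; -1 -4 6 4; 1 3 3 -4; 1 -5 0 5]) = -237
det = (+1)·(-3)·(-237) = 711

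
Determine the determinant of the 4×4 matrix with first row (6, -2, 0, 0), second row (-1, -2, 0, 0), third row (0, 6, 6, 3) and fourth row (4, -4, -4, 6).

The matrix is block lower-triangular with a 2×2 block and a 2×2 block on the diagonal, so its determinant equals the product of the determinants of the diagonal blocks.
det of the 2×2 block = -14
det of the 2×2 block = 48
det = (-14)·(48) = -672

-672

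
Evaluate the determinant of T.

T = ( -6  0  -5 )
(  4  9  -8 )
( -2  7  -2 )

The determinant is -458.

Expand along row 1:
  + (-6) · |9 -8; 7 -2| = (-6)·(-18 − (-56)) = -228
  + (-5) · |4 9; -2 7| = (-5)·(28 − (-18)) = -230
Sum: (-228) + (-230) = -458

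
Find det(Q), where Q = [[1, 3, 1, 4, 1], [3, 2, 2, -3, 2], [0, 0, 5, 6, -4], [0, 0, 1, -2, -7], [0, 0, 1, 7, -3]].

-1505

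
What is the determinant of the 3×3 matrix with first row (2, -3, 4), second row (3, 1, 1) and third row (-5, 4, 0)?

The determinant is 75.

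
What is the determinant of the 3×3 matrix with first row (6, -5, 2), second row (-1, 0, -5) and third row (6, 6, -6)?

348

Expand along column 2:
  − (-5) · |-1 -5; 6 -6| = −(-5)·(6 − (-30)) = 180
  − 6 · |6 2; -1 -5| = −6·(-30 − (-2)) = 168
Sum: (180) + (168) = 348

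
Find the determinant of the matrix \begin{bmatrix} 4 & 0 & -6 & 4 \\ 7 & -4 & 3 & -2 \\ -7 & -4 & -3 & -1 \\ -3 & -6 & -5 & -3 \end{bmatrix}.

Expand along row 1 (it has 1 zero):
  + (4) · M_11   where M_11 = det([-4 3 -2; -4 -3 -1; -6 -5 -3]) = -38
  + (-6) · M_13   where M_13 = det([7 -4 -2; -7 -4 -1; -3 -6 -3]) = 54
  − (4) · M_14   where M_14 = det([7 -4 3; -7 -4 -3; -3 -6 -5]) = 208
det = (+1)·(4)·(-38) + (+1)·(-6)·(54) + (-1)·(4)·(208) = -1308

-1308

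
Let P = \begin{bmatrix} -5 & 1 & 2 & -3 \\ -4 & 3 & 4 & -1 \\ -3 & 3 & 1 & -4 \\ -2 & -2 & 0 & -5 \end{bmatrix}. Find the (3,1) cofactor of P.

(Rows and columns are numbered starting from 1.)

Delete row 3 and column 1; the remaining 3×3 submatrix is [1 2 -3; 3 4 -1; -2 0 -5].
Its determinant is -10.
The cofactor carries sign (−1)^(3+1) = +1, so C_{3,1} = +(-10) = -10.

The cofactor is -10.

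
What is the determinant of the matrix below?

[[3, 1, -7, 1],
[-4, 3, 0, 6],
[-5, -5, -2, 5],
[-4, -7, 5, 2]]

Expand along row 2 (it has 1 zero):
  − (-4) · M_21   where M_21 = det([1 -7 1; -5 -2 5; -7 5 2]) = 107
  + (3) · M_22   where M_22 = det([3 -7 1; -5 -2 5; -4 5 2]) = -50
  + (6) · M_24   where M_24 = det([3 1 -7; -5 -5 -2; -4 -7 5]) = -189
det = (-1)·(-4)·(107) + (+1)·(3)·(-50) + (+1)·(6)·(-189) = -856

-856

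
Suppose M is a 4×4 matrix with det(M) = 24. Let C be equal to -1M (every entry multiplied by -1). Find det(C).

The determinant is 24.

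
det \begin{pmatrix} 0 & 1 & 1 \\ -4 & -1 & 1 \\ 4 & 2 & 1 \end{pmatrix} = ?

4

Expand along column 1:
  − (-4) · |1 1; 2 1| = −(-4)·(1 − 2) = -4
  + 4 · |1 1; -1 1| = 4·(1 − (-1)) = 8
Sum: (-4) + (8) = 4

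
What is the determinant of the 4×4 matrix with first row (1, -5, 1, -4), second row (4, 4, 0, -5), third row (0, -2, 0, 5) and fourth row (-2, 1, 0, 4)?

Expand along column 3 (it has 3 zeros):
  + (1) · M_13   where M_13 = det([4 4 -5; 0 -2 5; -2 1 4]) = -72
det = (+1)·(1)·(-72) = -72

-72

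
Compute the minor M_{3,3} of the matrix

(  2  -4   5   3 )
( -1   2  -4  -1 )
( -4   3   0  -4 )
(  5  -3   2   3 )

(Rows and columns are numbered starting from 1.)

Delete row 3 and column 3; the remaining 3×3 submatrix is [2 -4 3; -1 2 -1; 5 -3 3].
Its determinant is -7.

-7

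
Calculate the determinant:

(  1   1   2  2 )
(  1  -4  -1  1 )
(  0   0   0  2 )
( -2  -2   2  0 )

Expand along row 3 (it has 3 zeros):
  − (2) · M_34   where M_34 = det([1 1 2; 1 -4 -1; -2 -2 2]) = -30
det = (-1)·(2)·(-30) = 60

60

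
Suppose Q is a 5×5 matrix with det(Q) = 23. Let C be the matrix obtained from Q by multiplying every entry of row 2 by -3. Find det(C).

Scaling one row by -3 multiplies the determinant by -3.
det(C) = (-3)·(23) = -69

-69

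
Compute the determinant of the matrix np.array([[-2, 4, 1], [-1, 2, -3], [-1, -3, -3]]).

35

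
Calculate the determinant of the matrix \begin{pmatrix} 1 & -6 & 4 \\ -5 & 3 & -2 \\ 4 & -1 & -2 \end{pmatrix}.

72

Expand along column 1:
  + 1 · |3 -2; -1 -2| = 1·(-6 − 2) = -8
  − (-5) · |-6 4; -1 -2| = −(-5)·(12 − (-4)) = 80
  + 4 · |-6 4; 3 -2| = 4·(12 − 12) = 0
Sum: (-8) + (80) + (0) = 72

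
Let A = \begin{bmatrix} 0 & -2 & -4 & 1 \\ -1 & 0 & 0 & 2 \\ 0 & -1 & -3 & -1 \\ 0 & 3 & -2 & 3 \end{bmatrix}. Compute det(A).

The determinant is 33.

Expand along column 1 (it has 3 zeros):
  − (-1) · M_21   where M_21 = det([-2 -4 1; -1 -3 -1; 3 -2 3]) = 33
det = (-1)·(-1)·(33) = 33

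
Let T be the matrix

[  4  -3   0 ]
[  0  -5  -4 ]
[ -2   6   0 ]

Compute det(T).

72

Expand along column 3:
  − (-4) · |4 -3; -2 6| = −(-4)·(24 − 6) = 72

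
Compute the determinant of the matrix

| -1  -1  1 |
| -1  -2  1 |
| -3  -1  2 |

-1

Expand along column 1:
  + (-1) · |-2 1; -1 2| = (-1)·(-4 − (-1)) = 3
  − (-1) · |-1 1; -1 2| = −(-1)·(-2 − (-1)) = -1
  + (-3) · |-1 1; -2 1| = (-3)·(-1 − (-2)) = -3
Sum: (3) + (-1) + (-3) = -1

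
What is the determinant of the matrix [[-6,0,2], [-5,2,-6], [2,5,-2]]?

-214

Expand along row 1:
  + (-6) · |2 -6; 5 -2| = (-6)·(-4 − (-30)) = -156
  + 2 · |-5 2; 2 5| = 2·(-25 − 4) = -58
Sum: (-156) + (-58) = -214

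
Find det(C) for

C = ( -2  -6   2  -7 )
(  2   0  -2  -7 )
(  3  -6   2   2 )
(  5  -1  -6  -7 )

Expand along row 2 (it has 1 zero):
  − (2) · M_21   where M_21 = det([-6 2 -7; -6 2 2; -1 -6 -7]) = -342
  − (-2) · M_23   where M_23 = det([-2 -6 -7; 3 -6 2; 5 -1 -7]) = -463
  + (-7) · M_24   where M_24 = det([-2 -6 2; 3 -6 2; 5 -1 -6]) = -190
det = (-1)·(2)·(-342) + (-1)·(-2)·(-463) + (+1)·(-7)·(-190) = 1088

|C| = 1088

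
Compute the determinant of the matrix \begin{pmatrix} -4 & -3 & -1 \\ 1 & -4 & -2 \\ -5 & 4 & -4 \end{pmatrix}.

Expand along column 1:
  + (-4) · |-4 -2; 4 -4| = (-4)·(16 − (-8)) = -96
  − 1 · |-3 -1; 4 -4| = −1·(12 − (-4)) = -16
  + (-5) · |-3 -1; -4 -2| = (-5)·(6 − 4) = -10
Sum: (-96) + (-16) + (-10) = -122

-122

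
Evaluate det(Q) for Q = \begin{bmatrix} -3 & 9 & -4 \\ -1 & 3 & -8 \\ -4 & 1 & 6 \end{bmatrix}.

det(Q) = 220

Expand along row 1:
  + (-3) · |3 -8; 1 6| = (-3)·(18 − (-8)) = -78
  − 9 · |-1 -8; -4 6| = −9·(-6 − 32) = 342
  + (-4) · |-1 3; -4 1| = (-4)·(-1 − (-12)) = -44
Sum: (-78) + (342) + (-44) = 220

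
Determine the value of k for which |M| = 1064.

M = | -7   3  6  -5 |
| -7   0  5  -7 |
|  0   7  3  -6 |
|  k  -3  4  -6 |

Expanding along the row containing k, det(M) is linear in k: det(M) = (146)·k + (1064).
Set (146)·k + (1064) = 1064  ⇒  (146)·k = 0  ⇒  k = 0.

k = 0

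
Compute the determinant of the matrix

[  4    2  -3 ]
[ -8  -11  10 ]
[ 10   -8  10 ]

Expand along row 1:
  + 4 · |-11 10; -8 10| = 4·(-110 − (-80)) = -120
  − 2 · |-8 10; 10 10| = −2·(-80 − 100) = 360
  + (-3) · |-8 -11; 10 -8| = (-3)·(64 − (-110)) = -522
Sum: (-120) + (360) + (-522) = -282

-282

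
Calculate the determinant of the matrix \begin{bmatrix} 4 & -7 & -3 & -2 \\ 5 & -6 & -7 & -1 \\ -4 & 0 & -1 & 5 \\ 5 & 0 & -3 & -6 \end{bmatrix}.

The determinant is 285.

Expand along column 2 (it has 2 zeros):
  − (-7) · M_12   where M_12 = det([5 -7 -1; -4 -1 5; 5 -3 -6]) = 81
  + (-6) · M_22   where M_22 = det([4 -3 -2; -4 -1 5; 5 -3 -6]) = 47
det = (-1)·(-7)·(81) + (+1)·(-6)·(47) = 285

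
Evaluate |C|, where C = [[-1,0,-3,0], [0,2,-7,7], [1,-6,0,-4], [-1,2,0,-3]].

-140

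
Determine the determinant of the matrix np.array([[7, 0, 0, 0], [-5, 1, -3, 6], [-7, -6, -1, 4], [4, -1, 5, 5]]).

The determinant is -2023.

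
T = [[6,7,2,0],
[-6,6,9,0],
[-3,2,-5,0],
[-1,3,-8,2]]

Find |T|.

Expand along column 4 (it has 3 zeros):
  + (2) · M_44   where M_44 = det([6 7 2; -6 6 9; -3 2 -5]) = -675
det = (+1)·(2)·(-675) = -1350

det(T) = -1350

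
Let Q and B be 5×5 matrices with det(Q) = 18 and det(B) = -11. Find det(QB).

det(QB) = det(Q)·det(B) = (18)·(-11) = -198

-198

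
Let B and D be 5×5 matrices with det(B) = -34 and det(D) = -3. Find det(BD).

102

det(BD) = det(B)·det(D) = (-34)·(-3) = 102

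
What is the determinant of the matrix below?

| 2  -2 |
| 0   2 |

det = 2·2 − (-2)·0 = 4 − 0 = 4

The determinant is 4.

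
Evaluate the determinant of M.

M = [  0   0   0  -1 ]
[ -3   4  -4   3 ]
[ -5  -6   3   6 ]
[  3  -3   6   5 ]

The determinant is 105.

Expand along row 1 (it has 3 zeros):
  − (-1) · M_14   where M_14 = det([-3 4 -4; -5 -6 3; 3 -3 6]) = 105
det = (-1)·(-1)·(105) = 105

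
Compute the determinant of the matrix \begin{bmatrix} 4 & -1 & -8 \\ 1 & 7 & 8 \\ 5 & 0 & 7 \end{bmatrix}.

The determinant is 443.

Expand along column 2:
  − (-1) · |1 8; 5 7| = −(-1)·(7 − 40) = -33
  + 7 · |4 -8; 5 7| = 7·(28 − (-40)) = 476
Sum: (-33) + (476) = 443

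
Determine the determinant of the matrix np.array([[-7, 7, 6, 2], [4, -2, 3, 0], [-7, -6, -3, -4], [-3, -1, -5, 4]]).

-2386

Expand along row 2 (it has 1 zero):
  − (4) · M_21   where M_21 = det([7 6 2; -6 -3 -4; -1 -5 4]) = -2
  + (-2) · M_22   where M_22 = det([-7 6 2; -7 -3 -4; -3 -5 4]) = 516
  − (3) · M_23   where M_23 = det([-7 7 2; -7 -6 -4; -3 -1 4]) = 454
det = (-1)·(4)·(-2) + (+1)·(-2)·(516) + (-1)·(3)·(454) = -2386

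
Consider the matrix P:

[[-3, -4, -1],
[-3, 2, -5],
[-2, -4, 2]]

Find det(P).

Expand along column 1:
  + (-3) · |2 -5; -4 2| = (-3)·(4 − 20) = 48
  − (-3) · |-4 -1; -4 2| = −(-3)·(-8 − 4) = -36
  + (-2) · |-4 -1; 2 -5| = (-2)·(20 − (-2)) = -44
Sum: (48) + (-36) + (-44) = -32

-32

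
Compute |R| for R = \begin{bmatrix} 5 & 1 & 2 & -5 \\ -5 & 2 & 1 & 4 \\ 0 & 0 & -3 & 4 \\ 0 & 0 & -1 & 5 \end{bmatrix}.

|R| = -165

R is block upper-triangular with a 2×2 block and a 2×2 block on the diagonal, so its determinant equals the product of the determinants of the diagonal blocks.
det of the 2×2 block = 15
det of the 2×2 block = -11
det = (15)·(-11) = -165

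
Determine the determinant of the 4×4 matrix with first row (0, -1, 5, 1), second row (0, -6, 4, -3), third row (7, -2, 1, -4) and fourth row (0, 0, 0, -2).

Expand along row 4 (it has 3 zeros):
  + (-2) · M_44   where M_44 = det([0 -1 5; 0 -6 4; 7 -2 1]) = 182
det = (+1)·(-2)·(182) = -364

The determinant is -364.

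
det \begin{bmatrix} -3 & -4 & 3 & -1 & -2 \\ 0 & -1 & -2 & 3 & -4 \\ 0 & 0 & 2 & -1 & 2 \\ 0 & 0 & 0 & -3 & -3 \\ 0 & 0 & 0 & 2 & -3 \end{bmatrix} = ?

The matrix is block upper-triangular with a 2×2 block and a 3×3 block on the diagonal, so its determinant equals the product of the determinants of the diagonal blocks.
det of the 2×2 block = 3
det of the 3×3 block = 30
det = (3)·(30) = 90

90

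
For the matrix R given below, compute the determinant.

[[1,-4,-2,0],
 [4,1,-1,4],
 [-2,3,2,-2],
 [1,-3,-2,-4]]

Expand along row 1 (it has 1 zero):
  + (1) · M_11   where M_11 = det([1 -1 4; 3 2 -2; -3 -2 -4]) = -30
  − (-4) · M_12   where M_12 = det([4 -1 4; -2 2 -2; 1 -2 -4]) = -30
  + (-2) · M_13   where M_13 = det([4 1 4; -2 3 -2; 1 -3 -4]) = -70
det = (+1)·(1)·(-30) + (-1)·(-4)·(-30) + (+1)·(-2)·(-70) = -10

-10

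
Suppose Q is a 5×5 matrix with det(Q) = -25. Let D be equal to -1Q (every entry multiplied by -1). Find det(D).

det(D) = 25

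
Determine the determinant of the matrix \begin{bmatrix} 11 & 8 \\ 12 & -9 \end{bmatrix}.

-195

det = 11·(-9) − 8·12 = -99 − 96 = -195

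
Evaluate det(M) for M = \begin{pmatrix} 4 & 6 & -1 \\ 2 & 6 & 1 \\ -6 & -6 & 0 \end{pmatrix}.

Expand along column 3:
  + (-1) · |2 6; -6 -6| = (-1)·(-12 − (-36)) = -24
  − 1 · |4 6; -6 -6| = −1·(-24 − (-36)) = -12
Sum: (-24) + (-12) = -36

The determinant is -36.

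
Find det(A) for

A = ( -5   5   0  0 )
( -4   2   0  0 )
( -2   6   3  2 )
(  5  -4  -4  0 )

80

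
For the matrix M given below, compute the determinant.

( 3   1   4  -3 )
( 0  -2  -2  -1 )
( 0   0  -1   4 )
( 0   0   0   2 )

M is upper triangular, so det(M) is the product of the diagonal entries:
det = (3) · (-2) · (-1) · (2) = 12

The determinant is 12.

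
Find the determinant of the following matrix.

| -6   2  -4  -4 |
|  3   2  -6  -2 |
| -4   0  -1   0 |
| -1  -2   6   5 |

Expand along row 3 (it has 2 zeros):
  + (-4) · M_31   where M_31 = det([2 -4 -4; 2 -6 -2; -2 6 5]) = -12
  + (-1) · M_33   where M_33 = det([-6 2 -4; 3 2 -2; -1 -2 5]) = -46
det = (+1)·(-4)·(-12) + (+1)·(-1)·(-46) = 94

94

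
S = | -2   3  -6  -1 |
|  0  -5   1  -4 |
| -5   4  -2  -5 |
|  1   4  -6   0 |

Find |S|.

-579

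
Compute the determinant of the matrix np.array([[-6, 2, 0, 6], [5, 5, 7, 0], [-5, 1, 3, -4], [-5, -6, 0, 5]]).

-3588

Expand along column 3 (it has 2 zeros):
  − (7) · M_23   where M_23 = det([-6 2 6; -5 1 -4; -5 -6 5]) = 414
  + (3) · M_33   where M_33 = det([-6 2 6; 5 5 0; -5 -6 5]) = -230
det = (-1)·(7)·(414) + (+1)·(3)·(-230) = -3588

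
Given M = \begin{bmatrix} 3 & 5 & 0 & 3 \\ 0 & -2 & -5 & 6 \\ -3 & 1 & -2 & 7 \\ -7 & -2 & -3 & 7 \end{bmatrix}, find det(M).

-178

Expand along row 1 (it has 1 zero):
  + (3) · M_11   where M_11 = det([-2 -5 6; 1 -2 7; -2 -3 7]) = 49
  − (5) · M_12   where M_12 = det([0 -5 6; -3 -2 7; -7 -3 7]) = 110
  − (3) · M_14   where M_14 = det([0 -2 -5; -3 1 -2; -7 -2 -3]) = -75
det = (+1)·(3)·(49) + (-1)·(5)·(110) + (-1)·(3)·(-75) = -178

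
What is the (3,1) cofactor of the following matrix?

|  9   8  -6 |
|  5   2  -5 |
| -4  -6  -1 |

The cofactor is -28.

Delete row 3 and column 1; the remaining 2×2 submatrix is [8 -6; 2 -5].
Its determinant is 8·(-5) − (-6)·2 = -28.
The cofactor carries sign (−1)^(3+1) = +1, so C_{3,1} = +(-28) = -28.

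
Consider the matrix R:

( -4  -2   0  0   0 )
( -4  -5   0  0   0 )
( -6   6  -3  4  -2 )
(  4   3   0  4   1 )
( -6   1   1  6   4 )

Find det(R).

R is block lower-triangular with a 2×2 block and a 3×3 block on the diagonal, so its determinant equals the product of the determinants of the diagonal blocks.
det of the 2×2 block = 12
det of the 3×3 block = -18
det = (12)·(-18) = -216

det(R) = -216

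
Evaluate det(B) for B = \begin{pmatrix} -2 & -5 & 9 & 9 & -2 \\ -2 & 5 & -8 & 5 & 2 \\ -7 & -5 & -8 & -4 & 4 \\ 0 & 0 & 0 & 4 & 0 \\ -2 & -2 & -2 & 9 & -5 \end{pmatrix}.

-8964

Expand along row 4 (it has 4 zeros):
  + (4) · M_44   where M_44 = det([-2 -5 9 -2; -2 5 -8 2; -7 -5 -8 4; -2 -2 -2 -5]) = -2241
det = (+1)·(4)·(-2241) = -8964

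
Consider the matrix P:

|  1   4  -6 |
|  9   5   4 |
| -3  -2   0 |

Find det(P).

Expand along column 3:
  + (-6) · |9 5; -3 -2| = (-6)·(-18 − (-15)) = 18
  − 4 · |1 4; -3 -2| = −4·(-2 − (-12)) = -40
Sum: (18) + (-40) = -22

det(P) = -22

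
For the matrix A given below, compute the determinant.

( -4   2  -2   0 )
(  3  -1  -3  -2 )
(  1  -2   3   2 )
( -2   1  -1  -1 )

The determinant is -22.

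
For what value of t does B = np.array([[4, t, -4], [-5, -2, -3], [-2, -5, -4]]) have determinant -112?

0

Expanding along the column containing t, det(B) is linear in t: det(B) = (-14)·t + (-112).
Set (-14)·t + (-112) = -112  ⇒  (-14)·t = 0  ⇒  t = 0.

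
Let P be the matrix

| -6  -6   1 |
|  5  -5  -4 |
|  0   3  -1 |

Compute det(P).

Expand along column 1:
  + (-6) · |-5 -4; 3 -1| = (-6)·(5 − (-12)) = -102
  − 5 · |-6 1; 3 -1| = −5·(6 − 3) = -15
Sum: (-102) + (-15) = -117

-117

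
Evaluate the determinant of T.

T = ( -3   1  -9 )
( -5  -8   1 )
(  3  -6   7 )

-298

Expand along row 1:
  + (-3) · |-8 1; -6 7| = (-3)·(-56 − (-6)) = 150
  − 1 · |-5 1; 3 7| = −1·(-35 − 3) = 38
  + (-9) · |-5 -8; 3 -6| = (-9)·(30 − (-24)) = -486
Sum: (150) + (38) + (-486) = -298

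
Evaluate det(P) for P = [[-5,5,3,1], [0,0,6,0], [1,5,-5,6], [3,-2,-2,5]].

Expand along row 2 (it has 3 zeros):
  − (6) · M_23   where M_23 = det([-5 5 1; 1 5 6; 3 -2 5]) = -137
det = (-1)·(6)·(-137) = 822

det(P) = 822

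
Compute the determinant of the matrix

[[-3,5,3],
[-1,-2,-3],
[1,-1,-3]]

The determinant is -30.

Expand along row 1:
  + (-3) · |-2 -3; -1 -3| = (-3)·(6 − 3) = -9
  − 5 · |-1 -3; 1 -3| = −5·(3 − (-3)) = -30
  + 3 · |-1 -2; 1 -1| = 3·(1 − (-2)) = 9
Sum: (-9) + (-30) + (9) = -30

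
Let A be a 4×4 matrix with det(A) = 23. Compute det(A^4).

279841

det(A^4) = (det A)^4 = (23)^4 = 279841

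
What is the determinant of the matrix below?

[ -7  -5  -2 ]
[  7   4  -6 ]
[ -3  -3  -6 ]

Expand along row 1:
  + (-7) · |4 -6; -3 -6| = (-7)·(-24 − 18) = 294
  − (-5) · |7 -6; -3 -6| = −(-5)·(-42 − 18) = -300
  + (-2) · |7 4; -3 -3| = (-2)·(-21 − (-12)) = 18
Sum: (294) + (-300) + (18) = 12

The determinant is 12.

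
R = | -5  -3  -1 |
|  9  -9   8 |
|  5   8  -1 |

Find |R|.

det(R) = 11

Expand along column 1:
  + (-5) · |-9 8; 8 -1| = (-5)·(9 − 64) = 275
  − 9 · |-3 -1; 8 -1| = −9·(3 − (-8)) = -99
  + 5 · |-3 -1; -9 8| = 5·(-24 − 9) = -165
Sum: (275) + (-99) + (-165) = 11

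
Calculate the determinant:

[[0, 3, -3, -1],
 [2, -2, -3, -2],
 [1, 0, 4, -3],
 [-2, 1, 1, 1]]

Expand along row 1 (it has 1 zero):
  − (3) · M_12   where M_12 = det([2 -3 -2; 1 4 -3; -2 1 1]) = -19
  + (-3) · M_13   where M_13 = det([2 -2 -2; 1 0 -3; -2 1 1]) = -6
  − (-1) · M_14   where M_14 = det([2 -2 -3; 1 0 4; -2 1 1]) = 7
det = (-1)·(3)·(-19) + (+1)·(-3)·(-6) + (-1)·(-1)·(7) = 82

82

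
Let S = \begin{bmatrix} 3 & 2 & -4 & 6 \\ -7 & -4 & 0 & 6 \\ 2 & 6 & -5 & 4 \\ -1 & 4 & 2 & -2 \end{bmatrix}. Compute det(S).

Expand along row 2 (it has 1 zero):
  − (-7) · M_21   where M_21 = det([2 -4 6; 6 -5 4; 4 2 -2]) = 84
  + (-4) · M_22   where M_22 = det([3 -4 6; 2 -5 4; -1 2 -2]) = 0
  + (6) · M_24   where M_24 = det([3 2 -4; 2 6 -5; -1 4 2]) = 42
det = (-1)·(-7)·(84) + (+1)·(-4)·(0) + (+1)·(6)·(42) = 840

det(S) = 840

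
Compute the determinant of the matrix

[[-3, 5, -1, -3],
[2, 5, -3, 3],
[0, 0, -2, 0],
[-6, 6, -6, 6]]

624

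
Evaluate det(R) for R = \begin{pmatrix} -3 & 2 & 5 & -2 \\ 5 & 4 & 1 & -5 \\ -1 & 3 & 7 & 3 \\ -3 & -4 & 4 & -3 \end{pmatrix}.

Expand along row 1:
  + (-3) · M_11   where M_11 = det([4 1 -5; 3 7 3; -4 4 -3]) = -335
  − (2) · M_12   where M_12 = det([5 1 -5; -1 7 3; -3 4 -3]) = -262
  + (5) · M_13   where M_13 = det([5 4 -5; -1 3 3; -3 -4 -3]) = -98
  − (-2) · M_14   where M_14 = det([5 4 1; -1 3 7; -3 -4 4]) = 145
det = (+1)·(-3)·(-335) + (-1)·(2)·(-262) + (+1)·(5)·(-98) + (-1)·(-2)·(145) = 1329

The determinant is 1329.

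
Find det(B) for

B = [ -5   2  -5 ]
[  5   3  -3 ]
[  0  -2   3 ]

The determinant is 5.

Expand along column 1:
  + (-5) · |3 -3; -2 3| = (-5)·(9 − 6) = -15
  − 5 · |2 -5; -2 3| = −5·(6 − 10) = 20
Sum: (-15) + (20) = 5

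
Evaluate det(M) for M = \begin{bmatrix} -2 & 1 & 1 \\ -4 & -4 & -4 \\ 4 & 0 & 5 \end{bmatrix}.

Expand along row 3:
  + 4 · |1 1; -4 -4| = 4·(-4 − (-4)) = 0
  + 5 · |-2 1; -4 -4| = 5·(8 − (-4)) = 60
Sum: (0) + (60) = 60

The determinant is 60.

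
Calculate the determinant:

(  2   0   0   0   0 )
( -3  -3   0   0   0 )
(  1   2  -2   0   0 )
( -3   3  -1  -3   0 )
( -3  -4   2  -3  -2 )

The matrix is lower triangular, so the determinant is the product of the diagonal entries:
det = (2) · (-3) · (-2) · (-3) · (-2) = 72

72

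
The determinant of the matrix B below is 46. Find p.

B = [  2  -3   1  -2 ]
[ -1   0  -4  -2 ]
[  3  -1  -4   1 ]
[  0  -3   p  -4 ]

Expanding along the row containing p, det(B) is linear in p: det(B) = (-9)·p + (19).
Set (-9)·p + (19) = 46  ⇒  (-9)·p = 27  ⇒  p = -3.

p = -3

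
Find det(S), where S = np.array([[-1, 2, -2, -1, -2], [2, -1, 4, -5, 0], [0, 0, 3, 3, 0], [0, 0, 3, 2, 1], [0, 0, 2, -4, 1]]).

|S| = -45

S is block upper-triangular with a 2×2 block and a 3×3 block on the diagonal, so its determinant equals the product of the determinants of the diagonal blocks.
det of the 2×2 block = -3
det of the 3×3 block = 15
det = (-3)·(15) = -45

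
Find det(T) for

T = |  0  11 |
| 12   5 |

-132

det(T) = 0·5 − 11·12 = 0 − 132 = -132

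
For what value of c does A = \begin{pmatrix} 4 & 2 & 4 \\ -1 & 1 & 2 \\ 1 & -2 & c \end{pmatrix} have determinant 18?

Expanding along the column containing c, det(A) is linear in c: det(A) = (6)·c + (24).
Set (6)·c + (24) = 18  ⇒  (6)·c = -6  ⇒  c = -1.

-1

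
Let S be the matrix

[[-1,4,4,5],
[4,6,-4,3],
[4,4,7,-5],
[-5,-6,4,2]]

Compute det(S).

Expand along row 1:
  + (-1) · M_11   where M_11 = det([6 -4 3; 4 7 -5; -6 4 2]) = 290
  − (4) · M_12   where M_12 = det([4 -4 3; 4 7 -5; -5 4 2]) = 221
  + (4) · M_13   where M_13 = det([4 6 3; 4 4 -5; -5 -6 2]) = 2
  − (5) · M_14   where M_14 = det([4 6 -4; 4 4 7; -5 -6 4]) = -58
det = (+1)·(-1)·(290) + (-1)·(4)·(221) + (+1)·(4)·(2) + (-1)·(5)·(-58) = -876

det(S) = -876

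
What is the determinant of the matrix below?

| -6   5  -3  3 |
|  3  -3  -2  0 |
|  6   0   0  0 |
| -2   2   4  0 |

The determinant is -144.

Expand along row 3 (it has 3 zeros):
  + (6) · M_31   where M_31 = det([5 -3 3; -3 -2 0; 2 4 0]) = -24
det = (+1)·(6)·(-24) = -144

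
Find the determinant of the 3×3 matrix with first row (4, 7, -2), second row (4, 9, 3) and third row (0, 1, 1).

-12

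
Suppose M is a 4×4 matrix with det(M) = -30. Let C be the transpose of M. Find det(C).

The determinant is -30.

det(Mᵀ) = det(M).
det(C) = (1)·(-30) = -30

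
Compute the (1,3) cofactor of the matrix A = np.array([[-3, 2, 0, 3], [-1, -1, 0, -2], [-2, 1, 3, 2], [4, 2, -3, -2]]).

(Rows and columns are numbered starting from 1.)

18

Delete row 1 and column 3; the remaining 3×3 submatrix is [-1 -1 -2; -2 1 2; 4 2 -2].
Its determinant is 18.
The cofactor carries sign (−1)^(1+3) = +1, so C_{1,3} = +(18) = 18.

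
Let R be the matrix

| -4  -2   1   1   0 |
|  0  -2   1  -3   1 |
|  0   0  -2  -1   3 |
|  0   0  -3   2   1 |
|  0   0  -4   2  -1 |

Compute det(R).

|R| = 168

R is block upper-triangular with a 2×2 block and a 3×3 block on the diagonal, so its determinant equals the product of the determinants of the diagonal blocks.
det of the 2×2 block = 8
det of the 3×3 block = 21
det = (8)·(21) = 168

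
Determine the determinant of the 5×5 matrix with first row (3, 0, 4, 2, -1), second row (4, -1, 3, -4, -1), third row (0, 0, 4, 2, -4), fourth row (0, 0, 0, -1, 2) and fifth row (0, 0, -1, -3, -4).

The determinant is -120.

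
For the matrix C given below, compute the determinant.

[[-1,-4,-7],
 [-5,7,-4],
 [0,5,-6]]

Expand along row 3:
  − 5 · |-1 -7; -5 -4| = −5·(4 − 35) = 155
  + (-6) · |-1 -4; -5 7| = (-6)·(-7 − 20) = 162
Sum: (155) + (162) = 317

317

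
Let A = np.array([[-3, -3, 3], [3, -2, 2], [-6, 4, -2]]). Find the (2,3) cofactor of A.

Delete row 2 and column 3; the remaining 2×2 submatrix is [-3 -3; -6 4].
Its determinant is (-3)·4 − (-3)·(-6) = -30.
The cofactor carries sign (−1)^(2+3) = −1, so C_{2,3} = −(-30) = 30.

The cofactor is 30.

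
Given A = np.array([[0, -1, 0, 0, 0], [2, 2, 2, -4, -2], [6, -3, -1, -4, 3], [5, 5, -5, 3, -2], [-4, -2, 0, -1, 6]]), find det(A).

The determinant is 454.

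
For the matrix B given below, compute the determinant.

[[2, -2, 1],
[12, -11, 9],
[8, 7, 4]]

Expand along row 1:
  + 2 · |-11 9; 7 4| = 2·(-44 − 63) = -214
  − (-2) · |12 9; 8 4| = −(-2)·(48 − 72) = -48
  + 1 · |12 -11; 8 7| = 1·(84 − (-88)) = 172
Sum: (-214) + (-48) + (172) = -90

-90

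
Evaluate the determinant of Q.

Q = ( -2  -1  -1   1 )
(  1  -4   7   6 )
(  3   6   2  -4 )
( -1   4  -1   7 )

Expand along row 1:
  + (-2) · M_11   where M_11 = det([-4 7 6; 6 2 -4; 4 -1 7]) = -530
  − (-1) · M_12   where M_12 = det([1 7 6; 3 2 -4; -1 -1 7]) = -115
  + (-1) · M_13   where M_13 = det([1 -4 6; 3 6 -4; -1 4 7]) = 234
  − (1) · M_14   where M_14 = det([1 -4 7; 3 6 2; -1 4 -1]) = 108
det = (+1)·(-2)·(-530) + (-1)·(-1)·(-115) + (+1)·(-1)·(234) + (-1)·(1)·(108) = 603

The determinant is 603.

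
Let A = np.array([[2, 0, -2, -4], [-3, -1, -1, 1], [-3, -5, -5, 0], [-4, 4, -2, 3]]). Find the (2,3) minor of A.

98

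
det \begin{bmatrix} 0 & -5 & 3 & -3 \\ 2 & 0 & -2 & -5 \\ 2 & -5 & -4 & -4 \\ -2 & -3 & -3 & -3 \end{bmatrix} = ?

Expand along row 1 (it has 1 zero):
  − (-5) · M_12   where M_12 = det([2 -2 -5; 2 -4 -4; -2 -3 -3]) = 42
  + (3) · M_13   where M_13 = det([2 0 -5; 2 -5 -4; -2 -3 -3]) = 86
  − (-3) · M_14   where M_14 = det([2 0 -2; 2 -5 -4; -2 -3 -3]) = 38
det = (-1)·(-5)·(42) + (+1)·(3)·(86) + (-1)·(-3)·(38) = 582

582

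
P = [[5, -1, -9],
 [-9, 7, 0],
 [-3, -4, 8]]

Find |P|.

Expand along column 3:
  + (-9) · |-9 7; -3 -4| = (-9)·(36 − (-21)) = -513
  + 8 · |5 -1; -9 7| = 8·(35 − 9) = 208
Sum: (-513) + (208) = -305

|P| = -305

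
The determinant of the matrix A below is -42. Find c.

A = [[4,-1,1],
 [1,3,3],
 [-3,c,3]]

9

Expanding along the row containing c, det(A) is linear in c: det(A) = (-11)·c + (57).
Set (-11)·c + (57) = -42  ⇒  (-11)·c = -99  ⇒  c = 9.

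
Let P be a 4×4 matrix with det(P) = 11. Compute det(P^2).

121

det(P^2) = (det P)^2 = (11)^2 = 121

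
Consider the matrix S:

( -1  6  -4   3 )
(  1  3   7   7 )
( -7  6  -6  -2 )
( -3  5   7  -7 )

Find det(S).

4046

Expand along row 1:
  + (-1) · M_11   where M_11 = det([3 7 7; 6 -6 -2; 5 7 -7]) = 896
  − (6) · M_12   where M_12 = det([1 7 7; -7 -6 -2; -3 7 -7]) = -714
  + (-4) · M_13   where M_13 = det([1 3 7; -7 6 -2; -3 5 -7]) = -280
  − (3) · M_14   where M_14 = det([1 3 7; -7 6 -6; -3 5 7]) = 154
det = (+1)·(-1)·(896) + (-1)·(6)·(-714) + (+1)·(-4)·(-280) + (-1)·(3)·(154) = 4046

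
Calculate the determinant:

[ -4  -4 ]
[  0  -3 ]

12

det = (-4)·(-3) − (-4)·0 = 12 − 0 = 12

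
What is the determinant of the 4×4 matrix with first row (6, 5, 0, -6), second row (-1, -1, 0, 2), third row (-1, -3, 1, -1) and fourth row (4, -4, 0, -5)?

45

Expand along column 3 (it has 3 zeros):
  + (1) · M_33   where M_33 = det([6 5 -6; -1 -1 2; 4 -4 -5]) = 45
det = (+1)·(1)·(45) = 45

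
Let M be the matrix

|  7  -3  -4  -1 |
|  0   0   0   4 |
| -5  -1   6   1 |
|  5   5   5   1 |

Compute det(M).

Expand along row 2 (it has 3 zeros):
  + (4) · M_24   where M_24 = det([7 -3 -4; -5 -1 6; 5 5 5]) = -330
det = (+1)·(4)·(-330) = -1320

-1320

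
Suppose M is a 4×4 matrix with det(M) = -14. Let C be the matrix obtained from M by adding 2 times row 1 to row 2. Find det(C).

Adding a multiple of one row to another leaves the determinant unchanged.
det(C) = (1)·(-14) = -14

The determinant is -14.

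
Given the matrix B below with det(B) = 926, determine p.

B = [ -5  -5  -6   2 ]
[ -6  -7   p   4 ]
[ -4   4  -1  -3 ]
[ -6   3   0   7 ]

-5

Expanding along the row containing p, det(B) is linear in p: det(B) = (391)·p + (2881).
Set (391)·p + (2881) = 926  ⇒  (391)·p = -1955  ⇒  p = -5.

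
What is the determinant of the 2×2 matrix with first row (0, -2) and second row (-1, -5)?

det = 0·(-5) − (-2)·(-1) = 0 − 2 = -2

The determinant is -2.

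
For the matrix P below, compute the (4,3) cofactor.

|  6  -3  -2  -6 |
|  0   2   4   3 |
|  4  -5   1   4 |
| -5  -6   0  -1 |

Delete row 4 and column 3; the remaining 3×3 submatrix is [6 -3 -6; 0 2 3; 4 -5 4].
Its determinant is 150.
The cofactor carries sign (−1)^(4+3) = −1, so C_{4,3} = −(150) = -150.

-150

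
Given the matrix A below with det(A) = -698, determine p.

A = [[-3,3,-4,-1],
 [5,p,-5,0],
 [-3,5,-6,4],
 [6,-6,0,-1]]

1

Expanding along the row containing p, det(A) is linear in p: det(A) = (-138)·p + (-560).
Set (-138)·p + (-560) = -698  ⇒  (-138)·p = -138  ⇒  p = 1.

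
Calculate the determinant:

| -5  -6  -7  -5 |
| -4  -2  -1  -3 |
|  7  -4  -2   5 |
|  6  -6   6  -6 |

The determinant is 1530.

Expand along row 1:
  + (-5) · M_11   where M_11 = det([-2 -1 -3; -4 -2 5; -6 6 -6]) = 198
  − (-6) · M_12   where M_12 = det([-4 -1 -3; 7 -2 5; 6 6 -6]) = -162
  + (-7) · M_13   where M_13 = det([-4 -2 -3; 7 -4 5; 6 -6 -6]) = -306
  − (-5) · M_14   where M_14 = det([-4 -2 -1; 7 -4 -2; 6 -6 6]) = 270
det = (+1)·(-5)·(198) + (-1)·(-6)·(-162) + (+1)·(-7)·(-306) + (-1)·(-5)·(270) = 1530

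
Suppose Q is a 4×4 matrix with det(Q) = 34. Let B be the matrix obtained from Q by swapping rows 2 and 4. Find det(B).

Swapping two rows multiplies the determinant by −1.
det(B) = (-1)·(34) = -34

-34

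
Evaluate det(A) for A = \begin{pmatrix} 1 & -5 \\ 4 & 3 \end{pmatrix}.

det(A) = 1·3 − (-5)·4 = 3 − (-20) = 23

The determinant is 23.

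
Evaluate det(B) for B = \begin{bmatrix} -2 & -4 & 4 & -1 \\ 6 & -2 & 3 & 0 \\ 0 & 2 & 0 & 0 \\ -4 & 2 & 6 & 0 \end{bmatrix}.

Expand along row 3 (it has 3 zeros):
  − (2) · M_32   where M_32 = det([-2 4 -1; 6 3 0; -4 6 0]) = -48
det = (-1)·(2)·(-48) = 96

96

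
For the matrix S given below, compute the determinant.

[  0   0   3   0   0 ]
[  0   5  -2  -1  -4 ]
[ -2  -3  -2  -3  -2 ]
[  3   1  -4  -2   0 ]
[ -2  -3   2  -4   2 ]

det(S) = -1038

Expand along row 1 (it has 4 zeros):
  + (3) · M_13   where M_13 = det([0 5 -1 -4; -2 -3 -3 -2; 3 1 -2 0; -2 -3 -4 2]) = -346
det = (+1)·(3)·(-346) = -1038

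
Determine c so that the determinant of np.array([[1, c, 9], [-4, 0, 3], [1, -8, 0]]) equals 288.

c = -8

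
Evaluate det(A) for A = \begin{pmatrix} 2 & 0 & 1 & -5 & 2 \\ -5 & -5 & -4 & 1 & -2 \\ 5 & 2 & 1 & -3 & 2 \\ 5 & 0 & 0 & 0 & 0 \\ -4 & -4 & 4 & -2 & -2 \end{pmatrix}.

Expand along row 4 (it has 4 zeros):
  − (5) · M_41   where M_41 = det([0 1 -5 2; -5 -4 1 -2; 2 1 -3 2; -4 4 -2 -2]) = 16
det = (-1)·(5)·(16) = -80

|A| = -80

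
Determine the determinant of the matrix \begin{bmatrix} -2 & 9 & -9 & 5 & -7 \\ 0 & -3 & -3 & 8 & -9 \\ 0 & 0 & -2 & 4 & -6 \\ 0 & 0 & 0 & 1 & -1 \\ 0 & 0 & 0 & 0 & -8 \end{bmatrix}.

96

The matrix is upper triangular, so the determinant is the product of the diagonal entries:
det = (-2) · (-3) · (-2) · (1) · (-8) = 96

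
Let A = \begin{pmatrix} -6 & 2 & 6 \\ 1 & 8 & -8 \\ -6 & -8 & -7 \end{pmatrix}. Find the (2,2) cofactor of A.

78

Delete row 2 and column 2; the remaining 2×2 submatrix is [-6 6; -6 -7].
Its determinant is (-6)·(-7) − 6·(-6) = 78.
The cofactor carries sign (−1)^(2+2) = +1, so C_{2,2} = +(78) = 78.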